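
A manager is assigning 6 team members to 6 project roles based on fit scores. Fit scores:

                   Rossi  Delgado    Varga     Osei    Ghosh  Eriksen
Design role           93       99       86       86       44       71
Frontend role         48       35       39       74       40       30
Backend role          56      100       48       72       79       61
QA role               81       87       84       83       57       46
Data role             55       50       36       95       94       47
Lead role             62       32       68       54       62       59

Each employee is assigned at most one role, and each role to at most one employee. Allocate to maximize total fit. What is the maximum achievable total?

Optimal: Rossi→Design role (93 pts), Delgado→Backend role (100 pts), Varga→QA role (84 pts), Osei→Frontend role (74 pts), Ghosh→Data role (94 pts), Eriksen→Lead role (59 pts) — total 93+100+84+74+94+59 = 504 pts.
Every other assignment is strictly worse.

Maximum total: 504 pts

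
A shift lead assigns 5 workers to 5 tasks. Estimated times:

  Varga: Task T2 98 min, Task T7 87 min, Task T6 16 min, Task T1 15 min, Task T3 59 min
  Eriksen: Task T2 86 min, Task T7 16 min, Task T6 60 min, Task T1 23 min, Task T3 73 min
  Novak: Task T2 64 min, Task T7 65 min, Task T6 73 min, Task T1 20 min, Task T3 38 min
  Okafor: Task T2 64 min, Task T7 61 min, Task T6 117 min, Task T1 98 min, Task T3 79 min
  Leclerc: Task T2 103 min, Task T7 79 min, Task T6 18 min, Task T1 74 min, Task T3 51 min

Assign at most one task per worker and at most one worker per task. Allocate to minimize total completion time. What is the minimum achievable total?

Minimum total: 151 min

Optimal: Varga→Task T1 (15 min), Eriksen→Task T7 (16 min), Novak→Task T3 (38 min), Okafor→Task T2 (64 min), Leclerc→Task T6 (18 min) — total 15+16+38+64+18 = 151 min.
Column-greedy (each task in turn goes to its cheapest remaining worker) gives 249 min, worse by 98.
Every other assignment is strictly worse.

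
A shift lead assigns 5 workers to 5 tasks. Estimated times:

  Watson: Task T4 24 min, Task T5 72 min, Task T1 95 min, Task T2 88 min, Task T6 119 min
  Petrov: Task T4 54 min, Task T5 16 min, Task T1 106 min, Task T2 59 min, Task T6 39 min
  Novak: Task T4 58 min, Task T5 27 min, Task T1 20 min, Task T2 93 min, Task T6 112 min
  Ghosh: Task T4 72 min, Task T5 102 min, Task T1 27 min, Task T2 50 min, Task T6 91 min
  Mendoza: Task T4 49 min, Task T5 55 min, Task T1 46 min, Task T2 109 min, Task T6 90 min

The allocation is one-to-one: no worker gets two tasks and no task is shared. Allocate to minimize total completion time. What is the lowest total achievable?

This is the linear assignment problem.
Optimal: Watson→Task T4 (24 min), Petrov→Task T6 (39 min), Novak→Task T5 (27 min), Ghosh→Task T2 (50 min), Mendoza→Task T1 (46 min) — total 24+39+27+50+46 = 186 min.
Column-greedy (each task in turn goes to its cheapest remaining worker) gives 200 min, worse by 14.
Next-best assignment: Watson→Task T4, Petrov→Task T6, Novak→Task T1, Ghosh→Task T2, Mendoza→Task T5 = 188 min.

Min total: 186 min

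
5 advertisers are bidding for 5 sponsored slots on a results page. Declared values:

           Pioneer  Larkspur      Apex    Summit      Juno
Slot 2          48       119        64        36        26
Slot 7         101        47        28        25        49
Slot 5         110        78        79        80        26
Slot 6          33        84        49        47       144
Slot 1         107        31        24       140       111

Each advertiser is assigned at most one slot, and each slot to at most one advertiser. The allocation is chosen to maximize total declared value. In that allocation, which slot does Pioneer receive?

Optimal: Pioneer→Slot 7 ($101), Larkspur→Slot 2 ($119), Apex→Slot 5 ($79), Summit→Slot 1 ($140), Juno→Slot 6 ($144) — total 101+119+79+140+144 = $583.
Max-entry greedy (repeatedly take the single best remaining cell) gives $541, worse by 42.
Next-best assignment: Pioneer→Slot 5, Larkspur→Slot 2, Apex→Slot 7, Summit→Slot 1, Juno→Slot 6 = $541.
No other one-to-one assignment exceeds $583.
Pioneer's own top slot is Slot 5 ($110), but forcing Pioneer→Slot 5 and reassigning the rest optimally gives only $541 — worse by 42.

Pioneer receives Slot 7.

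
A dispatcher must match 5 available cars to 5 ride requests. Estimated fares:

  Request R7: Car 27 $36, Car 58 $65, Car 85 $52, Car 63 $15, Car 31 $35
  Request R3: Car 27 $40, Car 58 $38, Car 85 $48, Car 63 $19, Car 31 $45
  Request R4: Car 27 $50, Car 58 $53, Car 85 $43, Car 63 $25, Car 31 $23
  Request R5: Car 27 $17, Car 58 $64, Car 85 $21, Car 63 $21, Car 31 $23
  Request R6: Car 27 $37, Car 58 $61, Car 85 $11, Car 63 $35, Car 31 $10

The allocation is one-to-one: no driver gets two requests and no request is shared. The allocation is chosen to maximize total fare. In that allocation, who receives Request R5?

Optimal: Car 27→Request R4 ($50), Car 58→Request R5 ($64), Car 85→Request R7 ($52), Car 63→Request R6 ($35), Car 31→Request R3 ($45) — total 50+64+52+35+45 = $246.
Column-greedy (each request in turn goes to its best remaining driver) gives $221, worse by 25.
Next-best assignment: Car 27→Request R4, Car 58→Request R5, Car 85→Request R3, Car 63→Request R6, Car 31→Request R7 = $232.
Car 58's own top request is Request R7 ($65), but forcing Car 58→Request R7 and reassigning the rest optimally gives only $221 — worse by 25.

Car 58 receives Request R5.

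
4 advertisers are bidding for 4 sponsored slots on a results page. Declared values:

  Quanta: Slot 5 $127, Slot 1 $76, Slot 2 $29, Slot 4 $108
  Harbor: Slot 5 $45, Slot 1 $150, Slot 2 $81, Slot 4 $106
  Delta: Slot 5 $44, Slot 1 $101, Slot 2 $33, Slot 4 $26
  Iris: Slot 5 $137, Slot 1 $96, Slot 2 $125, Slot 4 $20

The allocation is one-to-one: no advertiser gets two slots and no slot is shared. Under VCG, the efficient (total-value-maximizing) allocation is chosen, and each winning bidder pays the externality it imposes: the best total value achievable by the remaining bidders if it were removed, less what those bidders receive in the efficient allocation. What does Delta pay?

Efficient allocation: Quanta→Slot 5 ($127), Harbor→Slot 4 ($106), Delta→Slot 1 ($101), Iris→Slot 2 ($125); total welfare W = $459.
Delta receives Slot 1 at value $101, so the others get W − 101 = $358.
Without Delta: best allocation of the remaining 3 bidders over all 4 slots is Quanta→Slot 5 ($127), Harbor→Slot 1 ($150), Iris→Slot 2 ($125), total $402.
VCG payment = (others' best without Delta) − (others' welfare with Delta) = 402 − 358 = $44.

Delta pays $44.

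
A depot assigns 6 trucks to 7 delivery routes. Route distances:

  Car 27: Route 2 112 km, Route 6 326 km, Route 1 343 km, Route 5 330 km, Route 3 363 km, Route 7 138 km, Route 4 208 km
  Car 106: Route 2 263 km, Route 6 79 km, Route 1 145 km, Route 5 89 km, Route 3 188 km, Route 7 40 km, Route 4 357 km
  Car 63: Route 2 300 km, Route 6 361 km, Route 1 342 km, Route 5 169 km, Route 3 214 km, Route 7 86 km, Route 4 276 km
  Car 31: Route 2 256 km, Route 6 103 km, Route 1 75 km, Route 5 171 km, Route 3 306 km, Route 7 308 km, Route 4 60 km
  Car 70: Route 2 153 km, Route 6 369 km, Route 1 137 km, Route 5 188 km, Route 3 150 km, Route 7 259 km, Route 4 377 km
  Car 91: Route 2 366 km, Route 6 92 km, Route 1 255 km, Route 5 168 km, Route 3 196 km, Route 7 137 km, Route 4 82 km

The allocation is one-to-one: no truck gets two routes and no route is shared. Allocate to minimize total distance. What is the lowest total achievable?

Optimal: Car 27→Route 2 (112 km), Car 106→Route 5 (89 km), Car 63→Route 7 (86 km), Car 31→Route 4 (60 km), Car 70→Route 1 (137 km), Car 91→Route 6 (92 km) — total 112+89+86+60+137+92 = 576 km.
Swapping Car 63↔Car 31 (Car 63→Route 4 276 km, Car 31→Route 7 308 km) adds 438.

Min total: 576 km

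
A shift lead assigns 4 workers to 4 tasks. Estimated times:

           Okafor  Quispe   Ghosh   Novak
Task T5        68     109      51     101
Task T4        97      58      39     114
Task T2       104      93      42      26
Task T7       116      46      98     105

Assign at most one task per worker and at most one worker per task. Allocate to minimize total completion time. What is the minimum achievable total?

Minimum total: 179 min

This is the linear assignment problem.
Optimal: Okafor→Task T5 (68 min), Quispe→Task T7 (46 min), Ghosh→Task T4 (39 min), Novak→Task T2 (26 min) — total 68+46+39+26 = 179 min.
Column-greedy (each task in turn goes to its cheapest remaining worker) gives 251 min, worse by 72.
Next-best assignment: Okafor→Task T4, Quispe→Task T7, Ghosh→Task T5, Novak→Task T2 = 220 min.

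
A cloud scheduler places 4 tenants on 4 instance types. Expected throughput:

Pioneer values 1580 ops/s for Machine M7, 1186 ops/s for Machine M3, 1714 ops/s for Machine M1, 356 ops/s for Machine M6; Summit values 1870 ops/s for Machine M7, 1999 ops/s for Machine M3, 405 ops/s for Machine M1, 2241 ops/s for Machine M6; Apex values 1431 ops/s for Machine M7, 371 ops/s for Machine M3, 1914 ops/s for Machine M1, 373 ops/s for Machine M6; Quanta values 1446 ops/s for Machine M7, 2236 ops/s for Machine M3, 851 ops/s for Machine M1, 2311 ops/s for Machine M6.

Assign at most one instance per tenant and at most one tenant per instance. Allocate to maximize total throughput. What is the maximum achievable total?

Max total: 7971 ops/s

This is a one-to-one assignment (maximum-weight bipartite matching).
Optimal: Pioneer→Machine M7 (1580 ops/s), Summit→Machine M6 (2241 ops/s), Apex→Machine M1 (1914 ops/s), Quanta→Machine M3 (2236 ops/s) — total 1580+2241+1914+2236 = 7971 ops/s.
Column-greedy (each instance in turn goes to its best remaining tenant) gives 6376 ops/s, worse by 1595.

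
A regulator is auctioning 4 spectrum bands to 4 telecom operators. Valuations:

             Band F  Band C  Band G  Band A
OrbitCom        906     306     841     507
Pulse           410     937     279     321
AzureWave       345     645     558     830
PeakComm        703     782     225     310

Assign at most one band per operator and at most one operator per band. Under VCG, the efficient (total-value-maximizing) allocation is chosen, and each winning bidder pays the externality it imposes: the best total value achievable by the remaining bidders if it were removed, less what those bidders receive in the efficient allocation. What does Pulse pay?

Pulse pays $144M.

Efficient allocation: OrbitCom→Band G ($841M), Pulse→Band C ($937M), AzureWave→Band A ($830M), PeakComm→Band F ($703M); total welfare W = $3311M.
Pulse receives Band C at value $937M, so the others get W − 937 = $2374M.
Without Pulse: best allocation of the remaining 3 bidders over all 4 bands is OrbitCom→Band F ($906M), AzureWave→Band A ($830M), PeakComm→Band C ($782M), total $2518M.
VCG payment = (others' best without Pulse) − (others' welfare with Pulse) = 2518 − 2374 = $144M.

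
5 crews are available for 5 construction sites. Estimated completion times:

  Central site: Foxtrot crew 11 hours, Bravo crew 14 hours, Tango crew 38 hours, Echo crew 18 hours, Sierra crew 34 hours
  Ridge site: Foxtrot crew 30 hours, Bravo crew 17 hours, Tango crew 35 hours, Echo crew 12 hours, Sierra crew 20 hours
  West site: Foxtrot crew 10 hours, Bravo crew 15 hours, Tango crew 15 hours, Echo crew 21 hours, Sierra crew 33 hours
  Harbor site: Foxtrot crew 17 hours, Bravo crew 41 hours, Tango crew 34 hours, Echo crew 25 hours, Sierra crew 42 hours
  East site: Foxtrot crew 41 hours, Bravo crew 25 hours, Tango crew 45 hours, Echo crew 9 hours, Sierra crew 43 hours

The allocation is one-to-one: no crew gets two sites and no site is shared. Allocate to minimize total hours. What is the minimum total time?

Min total: 75 hours

Optimal: Foxtrot crew→Harbor site (17 hours), Bravo crew→Central site (14 hours), Tango crew→West site (15 hours), Echo crew→East site (9 hours), Sierra crew→Ridge site (20 hours) — total 17+14+15+9+20 = 75 hours.
Checked against all permutations: 75 hours is optimal.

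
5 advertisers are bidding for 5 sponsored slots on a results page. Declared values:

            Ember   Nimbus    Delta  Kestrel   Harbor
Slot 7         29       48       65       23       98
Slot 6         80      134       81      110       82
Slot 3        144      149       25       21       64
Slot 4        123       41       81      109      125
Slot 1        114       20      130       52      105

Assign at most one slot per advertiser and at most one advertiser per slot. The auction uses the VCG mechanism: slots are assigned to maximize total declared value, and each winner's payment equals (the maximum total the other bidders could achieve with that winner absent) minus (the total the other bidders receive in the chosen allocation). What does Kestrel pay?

Kestrel pays $27.

Efficient allocation: Ember→Slot 3 ($144), Nimbus→Slot 6 ($134), Delta→Slot 1 ($130), Kestrel→Slot 4 ($109), Harbor→Slot 7 ($98); total welfare W = $615.
Kestrel receives Slot 4 at value $109, so the others get W − 109 = $506.
Without Kestrel: best allocation of the remaining 4 bidders over all 5 slots is Ember→Slot 3 ($144), Nimbus→Slot 6 ($134), Delta→Slot 1 ($130), Harbor→Slot 4 ($125), total $533.
VCG payment = (others' best without Kestrel) − (others' welfare with Kestrel) = 533 − 506 = $27.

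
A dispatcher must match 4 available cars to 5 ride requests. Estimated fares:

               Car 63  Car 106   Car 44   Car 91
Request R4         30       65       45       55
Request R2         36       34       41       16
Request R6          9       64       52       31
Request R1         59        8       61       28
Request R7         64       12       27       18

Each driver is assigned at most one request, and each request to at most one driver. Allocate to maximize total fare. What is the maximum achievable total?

Optimal: Car 63→Request R7 ($64), Car 106→Request R6 ($64), Car 44→Request R1 ($61), Car 91→Request R4 ($55) — total 64+64+61+55 = $244.
Max-entry greedy (repeatedly take the single best remaining cell) gives $221, worse by 23.
Next-best assignment: Car 63→Request R7, Car 106→Request R6, Car 44→Request R2, Car 91→Request R4 = $224.

Maximum total: $244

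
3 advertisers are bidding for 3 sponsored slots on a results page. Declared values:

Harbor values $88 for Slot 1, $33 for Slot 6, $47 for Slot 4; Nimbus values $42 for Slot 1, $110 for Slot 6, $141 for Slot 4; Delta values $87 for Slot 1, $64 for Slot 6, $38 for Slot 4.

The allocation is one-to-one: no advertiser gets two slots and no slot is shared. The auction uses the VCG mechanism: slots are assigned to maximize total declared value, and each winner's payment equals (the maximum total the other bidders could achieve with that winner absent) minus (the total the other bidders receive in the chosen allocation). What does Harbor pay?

Harbor pays $23.

Efficient allocation: Harbor→Slot 1 ($88), Nimbus→Slot 4 ($141), Delta→Slot 6 ($64); total welfare W = $293.
Harbor receives Slot 1 at value $88, so the others get W − 88 = $205.
Without Harbor: best allocation of the remaining 2 bidders over all 3 slots is Nimbus→Slot 4 ($141), Delta→Slot 1 ($87), total $228.
VCG payment = (others' best without Harbor) − (others' welfare with Harbor) = 228 − 205 = $23.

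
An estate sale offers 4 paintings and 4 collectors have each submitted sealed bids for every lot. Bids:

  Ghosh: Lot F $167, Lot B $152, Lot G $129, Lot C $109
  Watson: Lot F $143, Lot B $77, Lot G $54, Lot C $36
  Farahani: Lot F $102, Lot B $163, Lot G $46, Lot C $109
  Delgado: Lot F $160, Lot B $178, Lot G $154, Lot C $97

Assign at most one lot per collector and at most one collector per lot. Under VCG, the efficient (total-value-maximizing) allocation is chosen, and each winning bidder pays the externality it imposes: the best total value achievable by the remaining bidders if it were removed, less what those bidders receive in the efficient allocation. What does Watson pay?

Efficient allocation: Ghosh→Lot C ($109), Watson→Lot F ($143), Farahani→Lot B ($163), Delgado→Lot G ($154); total welfare W = $569.
Watson receives Lot F at value $143, so the others get W − 143 = $426.
Without Watson: best allocation of the remaining 3 bidders over all 4 lots is Ghosh→Lot F ($167), Farahani→Lot B ($163), Delgado→Lot G ($154), total $484.
VCG payment = (others' best without Watson) − (others' welfare with Watson) = 484 − 426 = $58.

Watson pays $58.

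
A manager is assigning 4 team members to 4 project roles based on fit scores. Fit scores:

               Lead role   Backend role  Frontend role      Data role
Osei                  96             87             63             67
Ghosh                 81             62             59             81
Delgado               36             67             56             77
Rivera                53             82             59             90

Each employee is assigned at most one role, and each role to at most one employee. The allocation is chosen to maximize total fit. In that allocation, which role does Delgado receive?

This is a one-to-one assignment (maximum-weight bipartite matching).
Optimal: Osei→Lead role (96 pts), Ghosh→Data role (81 pts), Delgado→Frontend role (56 pts), Rivera→Backend role (82 pts) — total 96+81+56+82 = 315 pts.
Max-entry greedy (repeatedly take the single best remaining cell) gives 312 pts, worse by 3.
Next-best assignment: Osei→Lead role, Ghosh→Frontend role, Delgado→Data role, Rivera→Backend role = 314 pts.
Delgado's own top role is Data role (77 pts), but forcing Delgado→Data role and reassigning the rest optimally gives only 314 pts — worse by 1.

Delgado receives Frontend role.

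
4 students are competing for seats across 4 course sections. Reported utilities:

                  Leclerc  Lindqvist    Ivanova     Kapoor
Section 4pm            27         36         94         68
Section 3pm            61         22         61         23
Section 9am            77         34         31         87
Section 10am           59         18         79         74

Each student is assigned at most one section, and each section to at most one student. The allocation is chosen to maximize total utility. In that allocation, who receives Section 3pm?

Lindqvist receives Section 3pm.

This is the linear assignment problem.
Optimal: Leclerc→Section 9am (77 points), Lindqvist→Section 3pm (22 points), Ivanova→Section 4pm (94 points), Kapoor→Section 10am (74 points) — total 77+22+94+74 = 267 points.
Max-entry greedy (repeatedly take the single best remaining cell) gives 260 points, worse by 7.
Swapping Lindqvist↔Kapoor (Lindqvist→Section 10am 18 points, Kapoor→Section 3pm 23 points) loses 55.
Lindqvist's own top section is Section 4pm (36 points), but forcing Lindqvist→Section 4pm and reassigning the rest optimally gives only 263 points — worse by 4.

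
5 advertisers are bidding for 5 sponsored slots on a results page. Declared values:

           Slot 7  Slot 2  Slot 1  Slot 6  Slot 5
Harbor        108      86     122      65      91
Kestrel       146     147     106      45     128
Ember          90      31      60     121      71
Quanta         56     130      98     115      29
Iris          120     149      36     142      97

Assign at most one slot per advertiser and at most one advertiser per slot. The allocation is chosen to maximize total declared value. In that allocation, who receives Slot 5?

This is the linear assignment problem.
Optimal: Harbor→Slot 1 ($122), Kestrel→Slot 5 ($128), Ember→Slot 6 ($121), Quanta→Slot 2 ($130), Iris→Slot 7 ($120) — total 122+128+121+130+120 = $621.
Row-greedy (each advertiser in turn takes its best remaining slot) gives $543, worse by 78.
Kestrel's own top slot is Slot 2 ($147), but forcing Kestrel→Slot 2 and reassigning the rest optimally gives only $577 — worse by 44.

Kestrel receives Slot 5.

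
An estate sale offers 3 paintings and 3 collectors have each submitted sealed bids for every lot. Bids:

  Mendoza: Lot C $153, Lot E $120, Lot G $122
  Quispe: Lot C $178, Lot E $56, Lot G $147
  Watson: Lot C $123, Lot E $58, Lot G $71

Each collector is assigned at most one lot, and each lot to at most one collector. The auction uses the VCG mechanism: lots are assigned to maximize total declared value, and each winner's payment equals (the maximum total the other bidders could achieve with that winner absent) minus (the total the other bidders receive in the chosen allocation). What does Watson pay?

Watson pays $33.

Efficient allocation: Mendoza→Lot E ($120), Quispe→Lot G ($147), Watson→Lot C ($123); total welfare W = $390.
Watson receives Lot C at value $123, so the others get W − 123 = $267.
Without Watson: best allocation of the remaining 2 bidders over all 3 lots is Mendoza→Lot C ($153), Quispe→Lot G ($147), total $300.
VCG payment = (others' best without Watson) − (others' welfare with Watson) = 300 − 267 = $33.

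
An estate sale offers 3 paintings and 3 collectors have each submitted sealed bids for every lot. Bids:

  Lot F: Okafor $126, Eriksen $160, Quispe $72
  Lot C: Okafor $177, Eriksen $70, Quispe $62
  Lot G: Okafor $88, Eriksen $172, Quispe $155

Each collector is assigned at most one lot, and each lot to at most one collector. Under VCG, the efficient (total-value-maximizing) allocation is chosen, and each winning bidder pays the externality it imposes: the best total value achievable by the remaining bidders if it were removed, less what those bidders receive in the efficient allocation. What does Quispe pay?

Quispe pays $12.

Efficient allocation: Okafor→Lot C ($177), Eriksen→Lot F ($160), Quispe→Lot G ($155); total welfare W = $492.
Quispe receives Lot G at value $155, so the others get W − 155 = $337.
Without Quispe: best allocation of the remaining 2 bidders over all 3 lots is Okafor→Lot C ($177), Eriksen→Lot G ($172), total $349.
VCG payment = (others' best without Quispe) − (others' welfare with Quispe) = 349 − 337 = $12.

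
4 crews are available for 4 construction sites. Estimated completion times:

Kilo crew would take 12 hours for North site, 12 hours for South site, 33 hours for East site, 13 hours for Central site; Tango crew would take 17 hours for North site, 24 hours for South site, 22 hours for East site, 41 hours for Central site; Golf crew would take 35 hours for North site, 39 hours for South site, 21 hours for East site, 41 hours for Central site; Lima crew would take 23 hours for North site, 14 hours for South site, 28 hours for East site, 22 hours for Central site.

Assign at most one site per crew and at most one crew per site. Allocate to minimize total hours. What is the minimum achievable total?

Minimum total: 65 hours

This is the linear assignment problem.
Optimal: Kilo crew→Central site (13 hours), Tango crew→North site (17 hours), Golf crew→East site (21 hours), Lima crew→South site (14 hours) — total 13+17+21+14 = 65 hours.
Column-greedy (each site in turn goes to its cheapest remaining crew) gives 88 hours, worse by 23.
Swapping Kilo crew↔Lima crew (Kilo crew→South site 12 hours, Lima crew→Central site 22 hours) adds 7.
Checked against all permutations: 65 hours is optimal.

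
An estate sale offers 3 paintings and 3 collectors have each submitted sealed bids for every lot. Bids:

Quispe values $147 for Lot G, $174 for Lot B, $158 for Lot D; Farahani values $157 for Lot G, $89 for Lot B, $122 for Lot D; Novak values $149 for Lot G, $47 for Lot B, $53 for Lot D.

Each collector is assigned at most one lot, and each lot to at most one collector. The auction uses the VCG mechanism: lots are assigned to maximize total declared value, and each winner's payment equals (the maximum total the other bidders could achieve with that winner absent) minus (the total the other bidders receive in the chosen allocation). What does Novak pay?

Novak pays $35.

Efficient allocation: Quispe→Lot B ($174), Farahani→Lot D ($122), Novak→Lot G ($149); total welfare W = $445.
Novak receives Lot G at value $149, so the others get W − 149 = $296.
Without Novak: best allocation of the remaining 2 bidders over all 3 lots is Quispe→Lot B ($174), Farahani→Lot G ($157), total $331.
VCG payment = (others' best without Novak) − (others' welfare with Novak) = 331 − 296 = $35.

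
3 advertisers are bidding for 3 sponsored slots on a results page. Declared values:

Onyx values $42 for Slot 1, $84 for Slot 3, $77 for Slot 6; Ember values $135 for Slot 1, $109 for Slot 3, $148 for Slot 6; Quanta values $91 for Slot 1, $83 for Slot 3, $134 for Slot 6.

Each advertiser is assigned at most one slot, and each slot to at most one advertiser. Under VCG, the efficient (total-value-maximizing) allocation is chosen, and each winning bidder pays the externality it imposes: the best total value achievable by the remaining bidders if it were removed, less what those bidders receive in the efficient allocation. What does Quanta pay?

Quanta pays $13.

Efficient allocation: Onyx→Slot 3 ($84), Ember→Slot 1 ($135), Quanta→Slot 6 ($134); total welfare W = $353.
Quanta receives Slot 6 at value $134, so the others get W − 134 = $219.
Without Quanta: best allocation of the remaining 2 bidders over all 3 slots is Onyx→Slot 3 ($84), Ember→Slot 6 ($148), total $232.
VCG payment = (others' best without Quanta) − (others' welfare with Quanta) = 232 − 219 = $13.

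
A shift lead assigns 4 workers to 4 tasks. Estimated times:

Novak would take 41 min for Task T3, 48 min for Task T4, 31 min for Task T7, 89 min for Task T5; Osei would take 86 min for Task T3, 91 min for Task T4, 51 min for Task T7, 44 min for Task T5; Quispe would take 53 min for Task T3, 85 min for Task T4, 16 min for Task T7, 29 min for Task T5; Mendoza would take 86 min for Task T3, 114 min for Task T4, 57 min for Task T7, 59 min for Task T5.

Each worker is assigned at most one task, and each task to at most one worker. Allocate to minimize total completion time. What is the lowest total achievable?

This is a one-to-one assignment (minimum-cost bipartite matching).
Optimal: Novak→Task T4 (48 min), Osei→Task T5 (44 min), Quispe→Task T7 (16 min), Mendoza→Task T3 (86 min) — total 48+44+16+86 = 194 min.
Min-entry greedy (repeatedly take the single cheapest remaining cell) gives 215 min, worse by 21.
Next-best assignment: Novak→Task T4, Osei→Task T5, Quispe→Task T3, Mendoza→Task T7 = 202 min.
No other one-to-one assignment undercuts 194 min.

Minimum total: 194 min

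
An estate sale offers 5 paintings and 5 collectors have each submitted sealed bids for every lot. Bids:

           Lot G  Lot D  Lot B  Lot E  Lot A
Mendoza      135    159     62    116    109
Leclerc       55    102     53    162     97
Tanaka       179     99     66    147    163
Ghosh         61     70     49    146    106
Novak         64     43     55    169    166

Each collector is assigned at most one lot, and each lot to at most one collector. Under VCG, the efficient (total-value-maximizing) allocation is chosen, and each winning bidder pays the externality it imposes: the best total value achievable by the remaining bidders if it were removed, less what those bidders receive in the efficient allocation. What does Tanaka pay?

Tanaka pays $13.

Efficient allocation: Mendoza→Lot D ($159), Leclerc→Lot E ($162), Tanaka→Lot G ($179), Ghosh→Lot B ($49), Novak→Lot A ($166); total welfare W = $715.
Tanaka receives Lot G at value $179, so the others get W − 179 = $536.
Without Tanaka: best allocation of the remaining 4 bidders over all 5 lots is Mendoza→Lot G ($135), Leclerc→Lot D ($102), Ghosh→Lot E ($146), Novak→Lot A ($166), total $549.
VCG payment = (others' best without Tanaka) − (others' welfare with Tanaka) = 549 − 536 = $13.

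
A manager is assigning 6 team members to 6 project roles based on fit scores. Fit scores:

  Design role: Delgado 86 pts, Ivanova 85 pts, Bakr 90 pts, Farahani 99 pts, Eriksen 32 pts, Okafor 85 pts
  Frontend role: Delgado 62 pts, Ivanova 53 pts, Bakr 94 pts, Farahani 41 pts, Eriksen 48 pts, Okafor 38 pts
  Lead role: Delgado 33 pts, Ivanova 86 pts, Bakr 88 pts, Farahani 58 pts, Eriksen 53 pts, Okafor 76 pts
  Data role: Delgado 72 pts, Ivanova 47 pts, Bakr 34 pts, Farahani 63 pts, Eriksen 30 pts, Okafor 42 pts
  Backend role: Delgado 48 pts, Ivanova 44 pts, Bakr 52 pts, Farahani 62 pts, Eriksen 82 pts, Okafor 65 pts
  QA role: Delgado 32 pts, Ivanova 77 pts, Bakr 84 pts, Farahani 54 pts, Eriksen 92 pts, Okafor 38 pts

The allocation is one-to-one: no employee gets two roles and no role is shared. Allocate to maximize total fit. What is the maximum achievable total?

Max total: 508 pts

This is a one-to-one assignment (maximum-weight bipartite matching).
Optimal: Delgado→Data role (72 pts), Ivanova→Lead role (86 pts), Bakr→Frontend role (94 pts), Farahani→Design role (99 pts), Eriksen→QA role (92 pts), Okafor→Backend role (65 pts) — total 72+86+94+99+92+65 = 508 pts.
Column-greedy (each role in turn goes to its best remaining employee) gives 471 pts, worse by 37.
Swapping Eriksen↔Bakr (Eriksen→Frontend role 48 pts, Bakr→QA role 84 pts) loses 54.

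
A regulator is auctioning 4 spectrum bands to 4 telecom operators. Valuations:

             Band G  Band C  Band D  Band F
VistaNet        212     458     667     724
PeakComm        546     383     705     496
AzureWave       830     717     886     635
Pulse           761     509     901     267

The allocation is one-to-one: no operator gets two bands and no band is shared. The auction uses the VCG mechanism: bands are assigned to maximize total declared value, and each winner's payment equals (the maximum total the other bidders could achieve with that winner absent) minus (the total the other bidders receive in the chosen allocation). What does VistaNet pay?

Efficient allocation: VistaNet→Band F ($724M), PeakComm→Band D ($705M), AzureWave→Band C ($717M), Pulse→Band G ($761M); total welfare W = $2907M.
VistaNet receives Band F at value $724M, so the others get W − 724 = $2183M.
Without VistaNet: best allocation of the remaining 3 bidders over all 4 bands is PeakComm→Band F ($496M), AzureWave→Band G ($830M), Pulse→Band D ($901M), total $2227M.
VCG payment = (others' best without VistaNet) − (others' welfare with VistaNet) = 2227 − 2183 = $44M.

VistaNet pays $44M.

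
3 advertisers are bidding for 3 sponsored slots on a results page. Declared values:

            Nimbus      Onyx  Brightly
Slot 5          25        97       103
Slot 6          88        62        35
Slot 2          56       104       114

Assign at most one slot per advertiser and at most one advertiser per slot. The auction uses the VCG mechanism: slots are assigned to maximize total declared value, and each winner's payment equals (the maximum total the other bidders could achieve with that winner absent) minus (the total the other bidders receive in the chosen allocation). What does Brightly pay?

Efficient allocation: Nimbus→Slot 6 ($88), Onyx→Slot 5 ($97), Brightly→Slot 2 ($114); total welfare W = $299.
Brightly receives Slot 2 at value $114, so the others get W − 114 = $185.
Without Brightly: best allocation of the remaining 2 bidders over all 3 slots is Nimbus→Slot 6 ($88), Onyx→Slot 2 ($104), total $192.
VCG payment = (others' best without Brightly) − (others' welfare with Brightly) = 192 − 185 = $7.

Brightly pays $7.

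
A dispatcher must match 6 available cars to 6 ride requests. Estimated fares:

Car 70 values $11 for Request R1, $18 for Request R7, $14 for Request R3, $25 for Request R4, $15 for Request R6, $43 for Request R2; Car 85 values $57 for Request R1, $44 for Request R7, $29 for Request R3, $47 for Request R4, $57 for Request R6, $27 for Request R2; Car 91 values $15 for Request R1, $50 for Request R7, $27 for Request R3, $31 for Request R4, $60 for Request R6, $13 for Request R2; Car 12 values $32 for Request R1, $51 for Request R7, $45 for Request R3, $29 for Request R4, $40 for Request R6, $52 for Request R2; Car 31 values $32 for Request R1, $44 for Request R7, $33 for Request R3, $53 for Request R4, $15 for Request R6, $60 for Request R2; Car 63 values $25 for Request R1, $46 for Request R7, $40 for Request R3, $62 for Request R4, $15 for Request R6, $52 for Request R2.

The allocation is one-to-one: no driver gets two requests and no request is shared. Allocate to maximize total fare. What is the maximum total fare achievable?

Treat this as an assignment problem: match each driver to one request.
Optimal: Car 70→Request R2 ($43), Car 85→Request R1 ($57), Car 91→Request R6 ($60), Car 12→Request R3 ($45), Car 31→Request R7 ($44), Car 63→Request R4 ($62) — total 43+57+60+45+44+62 = $311.

Maximum total: $311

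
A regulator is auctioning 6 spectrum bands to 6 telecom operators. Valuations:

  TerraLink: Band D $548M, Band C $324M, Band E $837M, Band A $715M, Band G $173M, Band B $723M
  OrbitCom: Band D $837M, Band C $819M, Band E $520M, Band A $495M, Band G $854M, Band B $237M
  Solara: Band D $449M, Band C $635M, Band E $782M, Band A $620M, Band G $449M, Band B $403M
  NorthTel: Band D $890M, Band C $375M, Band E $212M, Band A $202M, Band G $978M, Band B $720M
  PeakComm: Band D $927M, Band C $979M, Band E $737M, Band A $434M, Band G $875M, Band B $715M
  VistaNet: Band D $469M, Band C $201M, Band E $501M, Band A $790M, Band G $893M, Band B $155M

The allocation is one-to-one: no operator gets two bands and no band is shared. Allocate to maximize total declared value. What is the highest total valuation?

Treat this as an assignment problem: match each operator to one band.
Optimal: TerraLink→Band B ($723M), OrbitCom→Band D ($837M), Solara→Band E ($782M), NorthTel→Band G ($978M), PeakComm→Band C ($979M), VistaNet→Band A ($790M) — total 723+837+782+978+979+790 = $5089M.
Max-entry greedy (repeatedly take the single best remaining cell) gives $4824M, worse by 265.

Max total: $5089M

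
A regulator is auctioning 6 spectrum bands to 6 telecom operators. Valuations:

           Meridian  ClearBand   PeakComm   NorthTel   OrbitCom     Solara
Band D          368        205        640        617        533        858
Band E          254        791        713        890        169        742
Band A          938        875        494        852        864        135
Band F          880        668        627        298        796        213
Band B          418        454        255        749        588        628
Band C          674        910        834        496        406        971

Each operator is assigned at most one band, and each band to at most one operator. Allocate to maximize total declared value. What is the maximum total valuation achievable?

Max total: $4976M

This is a one-to-one assignment (maximum-weight bipartite matching).
Optimal: Meridian→Band F ($880M), ClearBand→Band E ($791M), PeakComm→Band C ($834M), NorthTel→Band B ($749M), OrbitCom→Band A ($864M), Solara→Band D ($858M) — total 880+791+834+749+864+858 = $4976M.
Max-entry greedy (repeatedly take the single best remaining cell) gives $4689M, worse by 287.
Next-best assignment: Meridian→Band F, ClearBand→Band C, PeakComm→Band E, NorthTel→Band B, OrbitCom→Band A, Solara→Band D = $4974M.
Every other assignment is strictly worse.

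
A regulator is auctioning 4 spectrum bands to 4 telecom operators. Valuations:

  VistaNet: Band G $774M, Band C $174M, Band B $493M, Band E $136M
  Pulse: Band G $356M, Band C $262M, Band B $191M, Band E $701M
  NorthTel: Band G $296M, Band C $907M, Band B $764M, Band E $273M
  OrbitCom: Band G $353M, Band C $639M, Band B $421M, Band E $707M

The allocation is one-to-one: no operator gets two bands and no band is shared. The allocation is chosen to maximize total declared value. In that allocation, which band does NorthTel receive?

NorthTel receives Band B.

Optimal: VistaNet→Band G ($774M), Pulse→Band E ($701M), NorthTel→Band B ($764M), OrbitCom→Band C ($639M) — total 774+701+764+639 = $2878M.
Max-entry greedy (repeatedly take the single best remaining cell) gives $2579M, worse by 299.
Next-best assignment: VistaNet→Band G, Pulse→Band E, NorthTel→Band C, OrbitCom→Band B = $2803M.
NorthTel's own top band is Band C ($907M), but forcing NorthTel→Band C and reassigning the rest optimally gives only $2803M — worse by 75.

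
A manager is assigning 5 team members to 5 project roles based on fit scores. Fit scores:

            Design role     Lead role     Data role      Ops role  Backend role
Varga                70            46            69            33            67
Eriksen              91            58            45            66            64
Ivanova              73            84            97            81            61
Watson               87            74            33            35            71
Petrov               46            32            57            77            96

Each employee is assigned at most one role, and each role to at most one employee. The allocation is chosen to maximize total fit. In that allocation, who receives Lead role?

Watson receives Lead role.

This is a one-to-one assignment (maximum-weight bipartite matching).
Optimal: Varga→Data role (69 pts), Eriksen→Design role (91 pts), Ivanova→Ops role (81 pts), Watson→Lead role (74 pts), Petrov→Backend role (96 pts) — total 69+91+81+74+96 = 411 pts.
Next-best assignment: Varga→Backend role, Eriksen→Design role, Ivanova→Data role, Watson→Lead role, Petrov→Ops role = 406 pts.
Checked against all permutations: 411 pts is optimal.
Watson's own top role is Design role (87 pts), but forcing Watson→Design role and reassigning the rest optimally gives only 402 pts — worse by 9.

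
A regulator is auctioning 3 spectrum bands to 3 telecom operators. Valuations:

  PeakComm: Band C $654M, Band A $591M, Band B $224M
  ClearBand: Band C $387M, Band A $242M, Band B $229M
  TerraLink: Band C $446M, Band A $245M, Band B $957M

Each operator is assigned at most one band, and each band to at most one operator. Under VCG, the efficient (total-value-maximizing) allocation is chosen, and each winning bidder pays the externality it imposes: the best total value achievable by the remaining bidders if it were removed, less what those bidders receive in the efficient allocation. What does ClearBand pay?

ClearBand pays $63M.

Efficient allocation: PeakComm→Band A ($591M), ClearBand→Band C ($387M), TerraLink→Band B ($957M); total welfare W = $1935M.
ClearBand receives Band C at value $387M, so the others get W − 387 = $1548M.
Without ClearBand: best allocation of the remaining 2 bidders over all 3 bands is PeakComm→Band C ($654M), TerraLink→Band B ($957M), total $1611M.
VCG payment = (others' best without ClearBand) − (others' welfare with ClearBand) = 1611 − 1548 = $63M.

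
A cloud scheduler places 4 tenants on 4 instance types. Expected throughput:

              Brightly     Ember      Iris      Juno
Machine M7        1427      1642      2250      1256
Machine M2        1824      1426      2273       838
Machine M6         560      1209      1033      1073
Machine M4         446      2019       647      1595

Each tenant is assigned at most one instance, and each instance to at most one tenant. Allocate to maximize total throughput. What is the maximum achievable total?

Optimal: Brightly→Machine M2 (1824 ops/s), Ember→Machine M4 (2019 ops/s), Iris→Machine M7 (2250 ops/s), Juno→Machine M6 (1073 ops/s) — total 1824+2019+2250+1073 = 7166 ops/s.
Max-entry greedy (repeatedly take the single best remaining cell) gives 6792 ops/s, worse by 374.
Next-best assignment: Brightly→Machine M2, Ember→Machine M6, Iris→Machine M7, Juno→Machine M4 = 6878 ops/s.

Max total: 7166 ops/s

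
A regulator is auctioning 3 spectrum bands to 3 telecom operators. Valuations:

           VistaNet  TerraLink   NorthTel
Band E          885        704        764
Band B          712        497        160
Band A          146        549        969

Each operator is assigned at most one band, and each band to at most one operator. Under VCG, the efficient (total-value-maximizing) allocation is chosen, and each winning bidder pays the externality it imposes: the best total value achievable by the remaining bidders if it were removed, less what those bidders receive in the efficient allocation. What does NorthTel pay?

NorthTel pays $18M.

Efficient allocation: VistaNet→Band B ($712M), TerraLink→Band E ($704M), NorthTel→Band A ($969M); total welfare W = $2385M.
NorthTel receives Band A at value $969M, so the others get W − 969 = $1416M.
Without NorthTel: best allocation of the remaining 2 bidders over all 3 bands is VistaNet→Band E ($885M), TerraLink→Band A ($549M), total $1434M.
VCG payment = (others' best without NorthTel) − (others' welfare with NorthTel) = 1434 − 1416 = $18M.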